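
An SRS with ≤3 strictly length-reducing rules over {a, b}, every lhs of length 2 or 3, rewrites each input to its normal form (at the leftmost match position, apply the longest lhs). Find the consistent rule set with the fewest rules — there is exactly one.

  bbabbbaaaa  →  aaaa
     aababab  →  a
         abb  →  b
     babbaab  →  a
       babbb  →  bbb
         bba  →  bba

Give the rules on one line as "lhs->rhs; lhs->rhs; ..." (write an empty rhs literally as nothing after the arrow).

ab->; baa->aa

  | bbabbbaaaa => bbbbaaaa => bbbaaaa => bbaaaa => baaaa => aaaa
  | aababab => aabab => aab => a
  | abb => b
  | babbaab => bbaab => baab => aab => a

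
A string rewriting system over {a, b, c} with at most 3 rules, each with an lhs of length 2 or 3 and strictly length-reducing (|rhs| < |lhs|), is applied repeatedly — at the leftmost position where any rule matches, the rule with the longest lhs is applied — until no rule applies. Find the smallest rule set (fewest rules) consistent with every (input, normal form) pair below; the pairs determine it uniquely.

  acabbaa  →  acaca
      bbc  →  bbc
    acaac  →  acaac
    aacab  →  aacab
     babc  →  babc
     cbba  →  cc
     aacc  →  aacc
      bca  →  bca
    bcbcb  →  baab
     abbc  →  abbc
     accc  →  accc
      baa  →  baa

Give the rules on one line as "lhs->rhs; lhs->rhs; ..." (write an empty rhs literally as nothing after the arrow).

  | acabbaa => acaca
  | bbc
  | acaac
  | aacab

bba->c; cbc->aa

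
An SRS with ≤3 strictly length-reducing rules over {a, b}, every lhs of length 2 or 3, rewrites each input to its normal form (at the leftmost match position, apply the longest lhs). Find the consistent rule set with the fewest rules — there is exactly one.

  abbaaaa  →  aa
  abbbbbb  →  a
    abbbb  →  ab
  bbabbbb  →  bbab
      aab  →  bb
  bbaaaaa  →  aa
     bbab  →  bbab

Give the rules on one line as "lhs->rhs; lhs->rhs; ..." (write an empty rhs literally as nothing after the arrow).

aaa->b; aab->bb; bbb->

  | abbaaaa => abbba => aa
  | abbbbbb => abbb => a
  | abbbb => ab
  | bbabbbb => bbab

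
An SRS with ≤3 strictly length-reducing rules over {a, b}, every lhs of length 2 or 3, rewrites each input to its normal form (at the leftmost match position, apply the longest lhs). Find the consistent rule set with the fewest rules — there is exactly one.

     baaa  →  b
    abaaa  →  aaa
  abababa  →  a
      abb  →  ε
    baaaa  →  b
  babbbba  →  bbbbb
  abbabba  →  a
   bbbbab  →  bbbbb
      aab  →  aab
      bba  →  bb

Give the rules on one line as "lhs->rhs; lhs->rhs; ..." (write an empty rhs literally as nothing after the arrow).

  | baaa => baa => ba => b
  | abaaa => aaa
  | abababa => ababa => aba => a
  | abb => ε

aba->a; abb->; ba->b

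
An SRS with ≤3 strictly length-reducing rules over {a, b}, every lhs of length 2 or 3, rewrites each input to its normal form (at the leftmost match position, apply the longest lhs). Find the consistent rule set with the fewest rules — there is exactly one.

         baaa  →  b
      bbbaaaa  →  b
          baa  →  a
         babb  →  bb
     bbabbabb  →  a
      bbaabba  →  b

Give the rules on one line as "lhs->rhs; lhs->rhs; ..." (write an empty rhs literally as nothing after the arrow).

  | baaa => aa => b
  | bbbaaaa => aaaaa => baaa => aa => b
  | baa => a
  | babb => bb

aa->b; ba->; bbb->a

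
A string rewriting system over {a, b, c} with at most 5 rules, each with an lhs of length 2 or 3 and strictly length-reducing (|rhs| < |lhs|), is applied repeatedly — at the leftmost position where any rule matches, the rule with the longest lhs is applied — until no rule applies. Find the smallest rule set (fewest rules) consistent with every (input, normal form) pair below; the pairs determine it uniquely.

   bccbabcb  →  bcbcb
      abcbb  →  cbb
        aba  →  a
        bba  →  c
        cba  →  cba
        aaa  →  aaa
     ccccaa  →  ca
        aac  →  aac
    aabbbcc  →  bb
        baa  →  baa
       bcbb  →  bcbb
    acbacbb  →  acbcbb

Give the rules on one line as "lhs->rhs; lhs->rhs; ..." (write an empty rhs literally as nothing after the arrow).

  | bccbabcb => bbbabcb => bcbcb
  | abcbb => cbb
  | aba => a
  | bba => c

ab->; bac->bc; bba->c; cc->b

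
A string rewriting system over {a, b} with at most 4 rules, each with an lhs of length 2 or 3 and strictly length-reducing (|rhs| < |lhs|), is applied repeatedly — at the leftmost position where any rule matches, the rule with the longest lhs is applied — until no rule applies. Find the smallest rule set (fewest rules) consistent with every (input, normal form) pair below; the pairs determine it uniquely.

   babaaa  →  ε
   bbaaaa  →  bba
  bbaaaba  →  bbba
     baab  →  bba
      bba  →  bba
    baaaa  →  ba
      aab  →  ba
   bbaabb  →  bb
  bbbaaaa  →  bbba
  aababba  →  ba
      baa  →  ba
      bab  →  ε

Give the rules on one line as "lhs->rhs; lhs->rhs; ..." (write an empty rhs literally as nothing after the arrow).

  | babaaa => aaa => ε
  | bbaaaa => bba
  | bbaaaba => bbba
  | baab => bba

aa->a; aaa->; aab->ba; bab->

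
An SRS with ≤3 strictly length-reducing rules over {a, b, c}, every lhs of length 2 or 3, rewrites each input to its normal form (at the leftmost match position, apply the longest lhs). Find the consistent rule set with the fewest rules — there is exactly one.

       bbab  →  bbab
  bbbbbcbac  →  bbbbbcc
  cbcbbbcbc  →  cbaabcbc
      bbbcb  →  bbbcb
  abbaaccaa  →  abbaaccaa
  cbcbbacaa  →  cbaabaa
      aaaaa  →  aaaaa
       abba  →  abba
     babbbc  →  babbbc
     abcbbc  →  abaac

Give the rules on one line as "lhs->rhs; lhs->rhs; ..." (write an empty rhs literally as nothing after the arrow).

  | bbab
  | bbbbbcbac => bbbbbcc
  | cbcbbbcbc => cbaabcbc
  | bbbcb

aca->ba; bac->c; cbb->aa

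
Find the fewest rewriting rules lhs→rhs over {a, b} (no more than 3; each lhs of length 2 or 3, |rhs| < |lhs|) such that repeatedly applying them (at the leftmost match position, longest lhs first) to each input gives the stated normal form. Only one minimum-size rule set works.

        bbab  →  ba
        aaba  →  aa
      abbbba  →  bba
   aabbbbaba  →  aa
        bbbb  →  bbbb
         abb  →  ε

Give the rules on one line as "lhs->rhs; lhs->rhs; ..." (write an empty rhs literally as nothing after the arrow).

aab->a; abb->; bab->a

  | bbab => ba
  | aaba => aa
  | abbbba => bba
  | aabbbbaba => abbbaba => baba => aa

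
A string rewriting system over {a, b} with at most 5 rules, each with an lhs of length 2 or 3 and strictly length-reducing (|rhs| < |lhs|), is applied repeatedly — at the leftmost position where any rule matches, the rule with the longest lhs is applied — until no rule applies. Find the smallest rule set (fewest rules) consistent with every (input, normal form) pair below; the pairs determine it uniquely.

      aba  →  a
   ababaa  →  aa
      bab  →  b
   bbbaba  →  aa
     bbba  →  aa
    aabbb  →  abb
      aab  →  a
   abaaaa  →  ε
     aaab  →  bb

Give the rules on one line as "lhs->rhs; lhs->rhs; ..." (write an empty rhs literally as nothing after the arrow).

  | aba => a
  | ababaa => abaa => aa
  | bab => b
  | bbbaba => aaba => aa

aaa->b; aab->a; ba->; bbb->a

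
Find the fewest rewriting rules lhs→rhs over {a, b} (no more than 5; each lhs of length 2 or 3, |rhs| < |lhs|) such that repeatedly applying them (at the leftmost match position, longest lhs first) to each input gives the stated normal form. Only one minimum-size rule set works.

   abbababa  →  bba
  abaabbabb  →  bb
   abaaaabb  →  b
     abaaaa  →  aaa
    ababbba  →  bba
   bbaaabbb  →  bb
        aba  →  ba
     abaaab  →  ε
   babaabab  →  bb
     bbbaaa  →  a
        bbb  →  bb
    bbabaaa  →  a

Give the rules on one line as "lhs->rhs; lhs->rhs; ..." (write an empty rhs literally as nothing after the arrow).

aab->; ab->b; baa->a; bbb->bb

  | abbababa => bbababa => bbbaba => bbaba => bbba => bba
  | abaabbabb => baabbabb => abbabb => bbabb => bbbb => bbb => bb
  | abaaaabb => baaaabb => aaabb => ab => b
  | abaaaa => baaaa => aaa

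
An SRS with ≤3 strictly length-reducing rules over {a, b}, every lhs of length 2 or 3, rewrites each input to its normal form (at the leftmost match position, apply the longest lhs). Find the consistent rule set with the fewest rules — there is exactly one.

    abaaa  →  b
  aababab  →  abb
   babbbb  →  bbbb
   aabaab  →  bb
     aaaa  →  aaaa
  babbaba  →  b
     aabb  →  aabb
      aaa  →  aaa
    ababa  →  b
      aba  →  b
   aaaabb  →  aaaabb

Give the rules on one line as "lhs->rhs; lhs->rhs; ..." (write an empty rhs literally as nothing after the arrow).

  | abaaa => baa => b
  | aababab => abbab => abb
  | babbbb => bbbb
  | aabaab => abab => bb

aba->b; ba->; baa->b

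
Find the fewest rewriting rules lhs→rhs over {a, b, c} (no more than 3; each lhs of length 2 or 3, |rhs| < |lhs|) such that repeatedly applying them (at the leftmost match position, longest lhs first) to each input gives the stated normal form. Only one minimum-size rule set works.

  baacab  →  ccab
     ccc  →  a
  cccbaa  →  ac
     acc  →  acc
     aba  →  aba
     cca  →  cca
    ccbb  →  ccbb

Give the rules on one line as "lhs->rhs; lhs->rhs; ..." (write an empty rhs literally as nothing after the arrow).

baa->c; ccc->a

  | baacab => ccab
  | ccc => a
  | cccbaa => abaa => ac
  | acc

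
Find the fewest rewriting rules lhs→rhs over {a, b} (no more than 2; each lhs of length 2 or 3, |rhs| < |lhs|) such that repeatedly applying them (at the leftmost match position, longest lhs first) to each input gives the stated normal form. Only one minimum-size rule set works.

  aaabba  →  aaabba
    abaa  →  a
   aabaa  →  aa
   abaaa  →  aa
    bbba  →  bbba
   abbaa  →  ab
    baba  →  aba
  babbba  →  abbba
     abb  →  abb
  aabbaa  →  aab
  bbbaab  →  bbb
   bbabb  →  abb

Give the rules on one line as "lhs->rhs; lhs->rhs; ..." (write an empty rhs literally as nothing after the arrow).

baa->; bab->ab

  | aaabba
  | abaa => a
  | aabaa => aa
  | abaaa => aa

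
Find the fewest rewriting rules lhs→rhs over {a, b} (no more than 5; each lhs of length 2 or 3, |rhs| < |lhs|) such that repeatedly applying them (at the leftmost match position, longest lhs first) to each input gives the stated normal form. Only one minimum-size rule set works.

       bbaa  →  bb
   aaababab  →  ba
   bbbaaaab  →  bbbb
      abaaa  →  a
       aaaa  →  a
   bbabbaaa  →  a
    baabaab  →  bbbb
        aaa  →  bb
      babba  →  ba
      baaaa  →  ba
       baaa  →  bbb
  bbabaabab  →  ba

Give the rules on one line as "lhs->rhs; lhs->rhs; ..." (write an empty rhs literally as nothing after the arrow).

aa->a; aaa->bb; ab->a; bba->aa

  | bbaa => aaa => bb
  | aaababab => bbbabab => baabab => babab => baab => bab => ba
  | bbbaaaab => baaaaab => bbbaab => baaab => bbbb
  | abaaa => aaaa => bba => aa => a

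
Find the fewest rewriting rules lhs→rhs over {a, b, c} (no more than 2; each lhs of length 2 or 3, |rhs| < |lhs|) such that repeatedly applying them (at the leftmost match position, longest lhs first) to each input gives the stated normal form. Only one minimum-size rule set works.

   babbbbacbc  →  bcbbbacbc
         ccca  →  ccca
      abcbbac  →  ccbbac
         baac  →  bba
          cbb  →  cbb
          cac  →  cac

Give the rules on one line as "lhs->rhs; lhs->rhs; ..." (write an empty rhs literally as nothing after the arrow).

aac->ba; ab->c

  | babbbbacbc => bcbbbacbc
  | ccca
  | abcbbac => ccbbac
  | baac => bba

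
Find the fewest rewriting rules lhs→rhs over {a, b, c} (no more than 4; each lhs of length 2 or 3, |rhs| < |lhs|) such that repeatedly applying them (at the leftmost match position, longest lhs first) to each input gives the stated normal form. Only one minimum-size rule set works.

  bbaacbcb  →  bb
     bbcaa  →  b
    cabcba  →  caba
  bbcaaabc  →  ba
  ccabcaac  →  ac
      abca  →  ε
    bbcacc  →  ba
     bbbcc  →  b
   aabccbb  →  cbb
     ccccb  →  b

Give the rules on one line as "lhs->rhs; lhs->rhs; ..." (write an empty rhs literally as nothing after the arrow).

aa->; bc->; cc->

  | bbaacbcb => bbcbcb => bbcb => bb
  | bbcaa => baa => b
  | cabcba => caba
  | bbcaaabc => baaabc => babc => ba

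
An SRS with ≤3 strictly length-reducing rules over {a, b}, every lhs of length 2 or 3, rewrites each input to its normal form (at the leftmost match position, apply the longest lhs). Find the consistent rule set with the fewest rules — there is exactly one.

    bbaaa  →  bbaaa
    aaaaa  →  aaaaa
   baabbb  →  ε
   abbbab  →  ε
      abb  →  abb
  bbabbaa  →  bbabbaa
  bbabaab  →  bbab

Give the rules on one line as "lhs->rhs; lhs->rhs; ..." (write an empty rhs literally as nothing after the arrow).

  | bbaaa
  | aaaaa
  | baabbb => bbb => ε
  | abbbab => aab => ε

aab->; bbb->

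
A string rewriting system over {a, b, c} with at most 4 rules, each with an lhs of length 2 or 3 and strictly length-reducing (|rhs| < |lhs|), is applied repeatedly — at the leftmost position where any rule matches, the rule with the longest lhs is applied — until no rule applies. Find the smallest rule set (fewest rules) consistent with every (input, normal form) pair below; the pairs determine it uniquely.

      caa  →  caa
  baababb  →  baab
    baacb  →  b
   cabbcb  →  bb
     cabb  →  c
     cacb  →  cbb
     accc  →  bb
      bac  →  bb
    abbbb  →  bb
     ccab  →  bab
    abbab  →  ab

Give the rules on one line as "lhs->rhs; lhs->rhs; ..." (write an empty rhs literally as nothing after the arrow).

abb->; ac->b; cc->b

  | caa
  | baababb => baab
  | baacb => babb => b
  | cabbcb => ccb => bb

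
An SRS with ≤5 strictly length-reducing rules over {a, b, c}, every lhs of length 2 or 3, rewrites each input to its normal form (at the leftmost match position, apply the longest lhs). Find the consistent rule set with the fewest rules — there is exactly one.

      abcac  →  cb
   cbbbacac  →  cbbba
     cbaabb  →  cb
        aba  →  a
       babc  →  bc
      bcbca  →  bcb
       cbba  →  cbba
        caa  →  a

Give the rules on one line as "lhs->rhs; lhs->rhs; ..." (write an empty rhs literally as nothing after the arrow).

  | abcac => cac => cb
  | cbbbacac => cbbbacb => cbbba
  | cbaabb => cbab => cb
  | aba => a

ab->; acb->a; ca->; cac->cb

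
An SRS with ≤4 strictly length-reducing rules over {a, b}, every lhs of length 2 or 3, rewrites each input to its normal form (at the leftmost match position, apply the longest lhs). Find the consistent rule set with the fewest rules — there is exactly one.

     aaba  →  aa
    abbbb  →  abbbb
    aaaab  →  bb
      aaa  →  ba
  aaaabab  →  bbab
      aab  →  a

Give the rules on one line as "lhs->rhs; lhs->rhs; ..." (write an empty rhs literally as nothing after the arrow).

aaa->ba; aab->a; baa->b

  | aaba => aa
  | abbbb
  | aaaab => baab => bb
  | aaa => ba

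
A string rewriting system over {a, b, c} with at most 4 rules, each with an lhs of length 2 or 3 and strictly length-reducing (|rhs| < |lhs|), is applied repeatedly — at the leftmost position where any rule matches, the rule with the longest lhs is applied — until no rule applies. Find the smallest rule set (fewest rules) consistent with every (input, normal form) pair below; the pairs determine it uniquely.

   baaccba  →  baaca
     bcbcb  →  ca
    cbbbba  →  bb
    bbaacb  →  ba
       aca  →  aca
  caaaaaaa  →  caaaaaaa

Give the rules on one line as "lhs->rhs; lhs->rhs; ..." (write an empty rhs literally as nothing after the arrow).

  | baaccba => baaca
  | bcbcb => cacb => ca
  | cbbbba => bbba => bb
  | bbaacb => bacb => ba

bba->b; bcb->ca; cb->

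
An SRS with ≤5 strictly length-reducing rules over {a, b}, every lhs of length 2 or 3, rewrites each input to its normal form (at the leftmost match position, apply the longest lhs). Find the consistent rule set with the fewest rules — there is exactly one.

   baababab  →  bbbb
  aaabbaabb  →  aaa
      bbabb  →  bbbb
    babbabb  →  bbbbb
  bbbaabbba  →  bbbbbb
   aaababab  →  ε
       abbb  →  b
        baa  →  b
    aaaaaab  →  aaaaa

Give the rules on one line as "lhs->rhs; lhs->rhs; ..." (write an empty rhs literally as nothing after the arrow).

ab->; aba->; abb->; ba->b

  | baababab => bababab => bbabab => bbbab => bbbb
  | aaabbaabb => aaaabb => aaa
  | bbabb => bbbb
  | babbabb => bbbabb => bbbbb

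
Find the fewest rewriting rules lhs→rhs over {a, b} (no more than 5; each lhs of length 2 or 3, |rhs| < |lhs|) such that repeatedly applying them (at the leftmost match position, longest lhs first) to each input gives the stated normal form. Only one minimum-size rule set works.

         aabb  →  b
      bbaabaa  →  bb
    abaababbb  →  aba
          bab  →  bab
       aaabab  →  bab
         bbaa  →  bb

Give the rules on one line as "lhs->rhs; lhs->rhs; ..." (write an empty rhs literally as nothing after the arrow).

  | aabb => b
  | bbaabaa => bbaa => bb
  | abaababbb => ababbb => aba
  | bab

aa->; aaa->; aab->; bbb->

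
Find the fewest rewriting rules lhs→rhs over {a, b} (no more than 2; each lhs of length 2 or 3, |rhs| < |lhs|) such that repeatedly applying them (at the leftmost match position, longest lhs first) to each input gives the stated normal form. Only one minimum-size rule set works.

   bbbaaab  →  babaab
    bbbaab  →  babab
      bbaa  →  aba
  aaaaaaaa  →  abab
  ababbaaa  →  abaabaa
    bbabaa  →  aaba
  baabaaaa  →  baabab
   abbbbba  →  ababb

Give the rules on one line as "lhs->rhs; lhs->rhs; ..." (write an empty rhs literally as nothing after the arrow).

aaa->bb; bba->ab

  | bbbaaab => babaab
  | bbbaab => babab
  | bbaa => aba
  | aaaaaaaa => bbaaaaa => abaaaa => abbba => abab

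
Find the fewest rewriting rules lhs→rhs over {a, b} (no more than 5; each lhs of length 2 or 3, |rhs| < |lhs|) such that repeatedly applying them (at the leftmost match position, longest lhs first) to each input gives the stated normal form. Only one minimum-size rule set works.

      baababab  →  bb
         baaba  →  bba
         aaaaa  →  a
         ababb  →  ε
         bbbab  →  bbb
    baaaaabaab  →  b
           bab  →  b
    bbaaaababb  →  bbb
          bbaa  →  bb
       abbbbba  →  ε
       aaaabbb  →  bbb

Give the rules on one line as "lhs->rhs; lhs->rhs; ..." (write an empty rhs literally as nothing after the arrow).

aa->; ab->; aba->ab; abb->ab

  | baababab => bbabab => bbabb => bbab => bb
  | baaba => bba
  | aaaaa => aaa => a
  | ababb => abbb => abb => ab => ε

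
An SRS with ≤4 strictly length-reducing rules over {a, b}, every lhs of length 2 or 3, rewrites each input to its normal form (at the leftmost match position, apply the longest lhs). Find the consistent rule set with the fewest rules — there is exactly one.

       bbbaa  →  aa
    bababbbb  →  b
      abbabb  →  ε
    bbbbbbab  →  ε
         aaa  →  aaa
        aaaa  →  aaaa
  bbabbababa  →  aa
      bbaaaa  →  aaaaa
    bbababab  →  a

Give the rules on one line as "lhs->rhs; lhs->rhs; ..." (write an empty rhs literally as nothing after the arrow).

ab->; abb->ab; bb->a

  | bbbaa => abaa => aa
  | bababbbb => babbbb => babbb => babb => bab => b
  | abbabb => ababb => abb => ab => ε
  | bbbbbbab => abbbbab => abbbab => abbab => abab => ab => ε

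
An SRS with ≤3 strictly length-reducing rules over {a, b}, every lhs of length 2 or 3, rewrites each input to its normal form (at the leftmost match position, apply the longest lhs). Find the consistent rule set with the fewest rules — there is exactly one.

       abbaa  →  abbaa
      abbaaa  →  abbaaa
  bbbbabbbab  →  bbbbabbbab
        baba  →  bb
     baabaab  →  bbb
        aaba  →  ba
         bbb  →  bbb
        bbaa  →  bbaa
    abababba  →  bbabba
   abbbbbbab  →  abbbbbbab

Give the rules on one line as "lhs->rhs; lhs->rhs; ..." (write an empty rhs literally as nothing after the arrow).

aab->b; aba->b

  | abbaa
  | abbaaa
  | bbbbabbbab
  | baba => bb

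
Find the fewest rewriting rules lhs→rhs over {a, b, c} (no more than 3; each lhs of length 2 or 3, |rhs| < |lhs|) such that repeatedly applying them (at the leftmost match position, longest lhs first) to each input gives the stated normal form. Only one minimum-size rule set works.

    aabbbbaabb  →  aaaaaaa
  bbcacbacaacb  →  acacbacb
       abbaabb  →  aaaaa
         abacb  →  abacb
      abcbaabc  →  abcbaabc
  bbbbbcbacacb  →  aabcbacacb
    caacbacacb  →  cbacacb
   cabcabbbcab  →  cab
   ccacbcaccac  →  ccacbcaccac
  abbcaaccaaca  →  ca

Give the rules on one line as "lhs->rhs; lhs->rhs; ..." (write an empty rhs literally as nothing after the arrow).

  | aabbbbaabb => aaabbaabb => aaaaaabb => aaaaaaa
  | bbcacbacaacb => acacbacaacb => acacbacb
  | abbaabb => aaaabb => aaaaa
  | abacb

aac->; bb->a; caa->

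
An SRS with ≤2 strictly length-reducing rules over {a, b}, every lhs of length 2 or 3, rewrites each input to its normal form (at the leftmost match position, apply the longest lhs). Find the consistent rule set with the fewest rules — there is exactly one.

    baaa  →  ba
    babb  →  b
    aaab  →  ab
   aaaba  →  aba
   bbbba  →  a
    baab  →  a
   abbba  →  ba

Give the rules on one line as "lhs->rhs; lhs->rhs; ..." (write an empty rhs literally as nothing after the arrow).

  | baaa => ba
  | babb => baa => b
  | aaab => ab
  | aaaba => aba

aa->; bb->a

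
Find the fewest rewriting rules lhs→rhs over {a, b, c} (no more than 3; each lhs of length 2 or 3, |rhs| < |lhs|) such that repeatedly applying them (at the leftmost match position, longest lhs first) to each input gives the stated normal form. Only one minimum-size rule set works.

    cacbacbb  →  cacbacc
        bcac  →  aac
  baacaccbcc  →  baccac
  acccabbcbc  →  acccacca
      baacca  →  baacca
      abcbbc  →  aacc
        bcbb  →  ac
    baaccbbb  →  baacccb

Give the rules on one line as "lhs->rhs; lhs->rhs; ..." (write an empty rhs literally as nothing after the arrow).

  | cacbacbb => cacbacc
  | bcac => aac
  | baacaccbcc => baccbcc => baccac
  | acccabbcbc => acccaccbc => acccacca

aca->; bb->c; bc->a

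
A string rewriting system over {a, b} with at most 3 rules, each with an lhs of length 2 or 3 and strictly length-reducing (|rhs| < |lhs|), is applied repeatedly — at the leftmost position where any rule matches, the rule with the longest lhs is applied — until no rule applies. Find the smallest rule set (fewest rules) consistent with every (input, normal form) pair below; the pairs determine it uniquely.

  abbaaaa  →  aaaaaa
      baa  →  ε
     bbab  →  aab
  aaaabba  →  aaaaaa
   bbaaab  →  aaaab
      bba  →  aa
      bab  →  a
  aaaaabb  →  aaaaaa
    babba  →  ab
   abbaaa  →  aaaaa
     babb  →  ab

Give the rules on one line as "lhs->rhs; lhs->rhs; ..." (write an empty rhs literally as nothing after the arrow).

  | abbaaaa => aaaaaa
  | baa => ε
  | bbab => aab
  | aaaabba => aaaaaa

ba->b; baa->; bb->a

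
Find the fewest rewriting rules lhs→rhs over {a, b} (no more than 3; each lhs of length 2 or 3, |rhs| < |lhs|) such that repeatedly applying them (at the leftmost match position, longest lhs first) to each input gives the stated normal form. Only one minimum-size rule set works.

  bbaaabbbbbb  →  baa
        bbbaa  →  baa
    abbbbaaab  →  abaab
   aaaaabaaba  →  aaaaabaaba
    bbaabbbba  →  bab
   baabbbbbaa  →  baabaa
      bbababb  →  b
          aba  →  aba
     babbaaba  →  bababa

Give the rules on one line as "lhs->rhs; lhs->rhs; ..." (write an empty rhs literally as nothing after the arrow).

bb->; bba->b

  | bbaaabbbbbb => baabbbbbb => baabbbb => baabb => baa
  | bbbaa => baa
  | abbbbaaab => abbaaab => abaab
  | aaaaabaaba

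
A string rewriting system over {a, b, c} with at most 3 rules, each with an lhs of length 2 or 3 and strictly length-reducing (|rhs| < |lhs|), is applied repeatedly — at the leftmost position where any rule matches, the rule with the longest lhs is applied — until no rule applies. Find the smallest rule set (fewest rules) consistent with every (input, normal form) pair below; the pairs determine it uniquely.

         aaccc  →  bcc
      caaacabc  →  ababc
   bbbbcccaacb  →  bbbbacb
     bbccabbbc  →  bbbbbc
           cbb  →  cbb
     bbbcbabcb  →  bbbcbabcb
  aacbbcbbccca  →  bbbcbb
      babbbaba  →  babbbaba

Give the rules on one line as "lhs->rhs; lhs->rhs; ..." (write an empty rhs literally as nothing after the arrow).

aac->b; bca->b; ca->a

  | aaccc => bcc
  | caaacabc => aaacabc => ababc
  | bbbbcccaacb => bbbbccaacb => bbbbcaacb => bbbbacb
  | bbccabbbc => bbcabbbc => bbbbbc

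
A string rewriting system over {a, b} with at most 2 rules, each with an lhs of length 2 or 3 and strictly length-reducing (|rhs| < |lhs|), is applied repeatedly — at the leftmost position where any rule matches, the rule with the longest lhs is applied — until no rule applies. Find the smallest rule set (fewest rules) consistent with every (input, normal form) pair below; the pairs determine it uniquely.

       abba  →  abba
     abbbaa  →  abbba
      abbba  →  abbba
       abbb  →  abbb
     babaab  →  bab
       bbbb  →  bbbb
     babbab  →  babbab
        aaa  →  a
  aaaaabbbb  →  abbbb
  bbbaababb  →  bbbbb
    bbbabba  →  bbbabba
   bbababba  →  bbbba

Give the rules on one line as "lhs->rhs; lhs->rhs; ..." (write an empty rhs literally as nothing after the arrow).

  | abba
  | abbbaa => abbba
  | abbba
  | abbb

aa->a; aba->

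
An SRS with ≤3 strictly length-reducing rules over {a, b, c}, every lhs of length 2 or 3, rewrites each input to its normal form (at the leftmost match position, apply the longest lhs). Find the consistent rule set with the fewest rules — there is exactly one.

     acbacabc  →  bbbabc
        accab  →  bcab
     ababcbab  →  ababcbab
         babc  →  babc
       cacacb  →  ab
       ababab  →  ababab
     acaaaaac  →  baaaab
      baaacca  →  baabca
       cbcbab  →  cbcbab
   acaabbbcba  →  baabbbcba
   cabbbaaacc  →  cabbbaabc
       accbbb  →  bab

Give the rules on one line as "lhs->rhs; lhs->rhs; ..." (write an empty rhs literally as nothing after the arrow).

  | acbacabc => bbacabc => bbbabc
  | accab => bcab
  | ababcbab
  | babc

ac->b; cbb->a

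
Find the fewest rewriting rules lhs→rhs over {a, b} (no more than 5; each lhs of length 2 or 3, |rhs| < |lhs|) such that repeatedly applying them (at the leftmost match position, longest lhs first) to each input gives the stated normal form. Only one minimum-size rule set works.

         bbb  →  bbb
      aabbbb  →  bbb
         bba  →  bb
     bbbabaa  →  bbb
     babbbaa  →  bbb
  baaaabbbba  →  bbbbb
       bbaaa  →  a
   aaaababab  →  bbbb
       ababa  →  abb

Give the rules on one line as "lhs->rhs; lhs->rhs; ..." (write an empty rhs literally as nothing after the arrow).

aaa->b; aab->; ba->b; baa->a

  | bbb
  | aabbbb => bbb
  | bba => bb
  | bbbabaa => bbbbaa => bbba => bbb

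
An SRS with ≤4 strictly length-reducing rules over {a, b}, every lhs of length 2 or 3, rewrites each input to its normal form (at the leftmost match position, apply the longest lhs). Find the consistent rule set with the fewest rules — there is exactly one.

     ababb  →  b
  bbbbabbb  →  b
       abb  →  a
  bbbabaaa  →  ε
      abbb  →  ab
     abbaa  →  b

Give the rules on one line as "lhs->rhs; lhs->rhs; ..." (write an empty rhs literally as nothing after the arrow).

  | ababb => aaab => bab => aa => b
  | bbbbabbb => bbabbb => bbb => b
  | abb => a
  | bbbabaaa => babaaa => aaaaa => baaa => bba => ε

aa->b; bab->aa; bb->; bba->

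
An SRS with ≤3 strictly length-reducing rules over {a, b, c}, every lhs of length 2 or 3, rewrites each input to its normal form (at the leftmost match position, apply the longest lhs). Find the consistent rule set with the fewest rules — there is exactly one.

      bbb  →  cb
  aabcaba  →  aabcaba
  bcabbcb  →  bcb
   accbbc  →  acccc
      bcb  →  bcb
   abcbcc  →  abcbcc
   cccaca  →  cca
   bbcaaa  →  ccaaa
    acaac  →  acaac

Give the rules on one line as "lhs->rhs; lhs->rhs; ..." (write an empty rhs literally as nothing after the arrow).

bb->c; cac->

  | bbb => cb
  | aabcaba
  | bcabbcb => bcaccb => bcb
  | accbbc => acccc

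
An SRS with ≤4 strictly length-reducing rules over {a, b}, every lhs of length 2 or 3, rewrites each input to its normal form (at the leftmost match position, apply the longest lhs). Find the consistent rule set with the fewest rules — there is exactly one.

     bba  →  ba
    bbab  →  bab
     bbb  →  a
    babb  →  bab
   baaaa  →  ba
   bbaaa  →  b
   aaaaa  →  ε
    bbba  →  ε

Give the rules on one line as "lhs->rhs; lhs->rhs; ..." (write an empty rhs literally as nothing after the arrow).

  | bba => ba
  | bbab => bab
  | bbb => a
  | babb => bab

aa->; aaa->; bb->b; bbb->a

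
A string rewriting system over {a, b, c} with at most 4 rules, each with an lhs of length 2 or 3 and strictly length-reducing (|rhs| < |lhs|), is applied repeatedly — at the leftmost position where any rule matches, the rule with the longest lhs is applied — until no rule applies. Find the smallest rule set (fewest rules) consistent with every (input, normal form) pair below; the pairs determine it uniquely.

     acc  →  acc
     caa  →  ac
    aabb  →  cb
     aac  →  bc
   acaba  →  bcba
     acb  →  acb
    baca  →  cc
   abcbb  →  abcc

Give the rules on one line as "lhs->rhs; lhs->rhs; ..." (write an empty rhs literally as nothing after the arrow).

aa->b; aca->bc; bb->c; caa->ac

  | acc
  | caa => ac
  | aabb => bbb => cb
  | aac => bc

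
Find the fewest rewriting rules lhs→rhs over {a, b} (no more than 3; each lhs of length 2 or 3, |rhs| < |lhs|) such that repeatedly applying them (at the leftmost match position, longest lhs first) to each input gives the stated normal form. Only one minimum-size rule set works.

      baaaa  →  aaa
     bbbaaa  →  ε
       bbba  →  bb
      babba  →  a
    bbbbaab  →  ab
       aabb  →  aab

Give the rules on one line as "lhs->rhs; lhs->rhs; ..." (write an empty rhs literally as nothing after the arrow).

  | baaaa => aaa
  | bbbaaa => bbaa => ba => ε
  | bbba => bb
  | babba => abba => aba => a

abb->ab; ba->; bab->ab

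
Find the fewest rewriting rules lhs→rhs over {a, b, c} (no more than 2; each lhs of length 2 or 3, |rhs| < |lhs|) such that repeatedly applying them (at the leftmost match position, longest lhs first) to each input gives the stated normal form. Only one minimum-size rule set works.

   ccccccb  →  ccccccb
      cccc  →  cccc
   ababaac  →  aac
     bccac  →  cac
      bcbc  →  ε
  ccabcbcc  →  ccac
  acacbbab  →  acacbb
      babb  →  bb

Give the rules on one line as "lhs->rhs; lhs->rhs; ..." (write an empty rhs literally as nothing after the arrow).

  | ccccccb
  | cccc
  | ababaac => abaac => aac
  | bccac => cac

ba->; bc->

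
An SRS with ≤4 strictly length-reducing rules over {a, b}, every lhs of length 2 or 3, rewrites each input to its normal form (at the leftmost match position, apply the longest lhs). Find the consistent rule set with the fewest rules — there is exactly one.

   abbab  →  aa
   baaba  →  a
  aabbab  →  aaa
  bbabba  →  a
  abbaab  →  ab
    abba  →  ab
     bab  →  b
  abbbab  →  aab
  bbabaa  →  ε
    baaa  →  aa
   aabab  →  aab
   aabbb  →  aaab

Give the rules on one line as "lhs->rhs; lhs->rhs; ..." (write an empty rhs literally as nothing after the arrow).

  | abbab => abb => aa
  | baaba => aba => a
  | aabbab => aabb => aaa
  | bbabba => bbba => aba => a

ba->; bb->a; bba->b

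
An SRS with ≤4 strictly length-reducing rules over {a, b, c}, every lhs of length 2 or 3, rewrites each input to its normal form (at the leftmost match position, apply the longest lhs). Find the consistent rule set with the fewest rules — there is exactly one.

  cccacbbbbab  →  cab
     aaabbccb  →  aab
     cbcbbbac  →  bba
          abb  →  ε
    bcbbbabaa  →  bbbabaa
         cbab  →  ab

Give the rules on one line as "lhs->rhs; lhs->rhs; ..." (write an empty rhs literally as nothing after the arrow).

  | cccacbbbbab => cccabbbbab => cccbbab => ccbab => cab
  | aaabbccb => aaccb => aacb => aab
  | cbcbbbac => cbbbac => bbac => bba
  | abb => ε

abb->; ac->a; cb->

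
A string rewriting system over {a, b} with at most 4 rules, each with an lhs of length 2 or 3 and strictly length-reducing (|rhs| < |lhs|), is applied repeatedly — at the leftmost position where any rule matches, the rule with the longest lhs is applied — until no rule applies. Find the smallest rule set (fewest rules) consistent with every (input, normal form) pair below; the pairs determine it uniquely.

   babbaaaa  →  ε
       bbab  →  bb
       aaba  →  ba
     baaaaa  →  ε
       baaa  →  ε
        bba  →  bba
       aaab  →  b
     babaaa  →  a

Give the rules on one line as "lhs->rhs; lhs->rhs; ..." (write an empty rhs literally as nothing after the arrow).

  | babbaaaa => bbbaaaa => bbaaaa => baaa => aa => ε
  | bbab => bbb => bb
  | aaba => ba
  | baaaaa => aaaa => aa => ε

aa->; ab->b; baa->a; bbb->bb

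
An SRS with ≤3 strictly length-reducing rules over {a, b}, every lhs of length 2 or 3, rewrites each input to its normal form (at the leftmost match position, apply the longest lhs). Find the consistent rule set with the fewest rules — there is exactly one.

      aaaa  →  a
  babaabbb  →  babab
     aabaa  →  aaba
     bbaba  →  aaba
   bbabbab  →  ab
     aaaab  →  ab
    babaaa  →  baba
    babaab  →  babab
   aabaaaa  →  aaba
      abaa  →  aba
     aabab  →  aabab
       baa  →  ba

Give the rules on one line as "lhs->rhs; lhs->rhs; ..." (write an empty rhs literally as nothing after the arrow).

  | aaaa => a
  | babaabbb => bababbb => babaab => babab
  | aabaa => aaba
  | bbaba => aaba

aaa->; baa->ba; bb->a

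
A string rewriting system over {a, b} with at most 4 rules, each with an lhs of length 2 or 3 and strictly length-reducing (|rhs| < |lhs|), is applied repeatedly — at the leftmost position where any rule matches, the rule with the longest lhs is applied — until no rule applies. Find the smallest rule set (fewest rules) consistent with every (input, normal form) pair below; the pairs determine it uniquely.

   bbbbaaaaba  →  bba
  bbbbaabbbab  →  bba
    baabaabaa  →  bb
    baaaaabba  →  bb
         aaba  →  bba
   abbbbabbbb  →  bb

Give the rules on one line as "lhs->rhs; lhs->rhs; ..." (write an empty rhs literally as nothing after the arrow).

aa->b; ab->a; bbb->bb

  | bbbbaaaaba => bbbaaaaba => bbaaaaba => bbbaaba => bbaaba => bbbba => bbba => bba
  | bbbbaabbbab => bbbaabbbab => bbaabbbab => bbbbbbab => bbbbbab => bbbbab => bbbab => bbab => bba
  | baabaabaa => bbbaabaa => bbaabaa => bbbbaa => bbbaa => bbaa => bbb => bb
  | baaaaabba => bbaaabba => bbbabba => bbabba => bbaba => bbaa => bbb => bb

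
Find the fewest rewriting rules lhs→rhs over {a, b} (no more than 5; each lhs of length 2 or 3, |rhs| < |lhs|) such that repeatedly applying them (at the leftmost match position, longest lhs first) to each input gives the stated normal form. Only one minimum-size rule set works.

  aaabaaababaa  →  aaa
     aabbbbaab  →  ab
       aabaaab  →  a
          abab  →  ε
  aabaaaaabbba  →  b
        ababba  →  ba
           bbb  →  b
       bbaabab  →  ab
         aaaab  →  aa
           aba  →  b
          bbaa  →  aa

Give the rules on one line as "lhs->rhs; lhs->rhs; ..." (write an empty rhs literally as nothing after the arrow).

  | aaabaaababaa => aaaababaa => aaabaa => aaa
  | aabbbbaab => bbbaab => baab => ab
  | aabaaab => aaab => a
  | abab => bb => ε

aab->; aba->b; baa->a; bb->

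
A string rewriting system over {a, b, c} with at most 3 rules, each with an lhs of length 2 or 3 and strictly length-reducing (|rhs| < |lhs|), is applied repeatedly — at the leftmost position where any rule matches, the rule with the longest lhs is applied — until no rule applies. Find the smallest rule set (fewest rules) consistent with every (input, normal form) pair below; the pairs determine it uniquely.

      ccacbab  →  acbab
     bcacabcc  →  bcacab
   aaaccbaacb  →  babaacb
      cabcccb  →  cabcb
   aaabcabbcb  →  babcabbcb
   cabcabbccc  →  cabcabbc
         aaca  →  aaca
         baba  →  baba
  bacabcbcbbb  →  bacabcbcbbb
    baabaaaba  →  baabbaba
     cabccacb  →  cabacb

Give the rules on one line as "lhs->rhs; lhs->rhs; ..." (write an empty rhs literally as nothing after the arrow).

  | ccacbab => acbab
  | bcacabcc => bcacab
  | aaaccbaacb => baccbaacb => babaacb
  | cabcccb => cabcb

aaa->ba; cc->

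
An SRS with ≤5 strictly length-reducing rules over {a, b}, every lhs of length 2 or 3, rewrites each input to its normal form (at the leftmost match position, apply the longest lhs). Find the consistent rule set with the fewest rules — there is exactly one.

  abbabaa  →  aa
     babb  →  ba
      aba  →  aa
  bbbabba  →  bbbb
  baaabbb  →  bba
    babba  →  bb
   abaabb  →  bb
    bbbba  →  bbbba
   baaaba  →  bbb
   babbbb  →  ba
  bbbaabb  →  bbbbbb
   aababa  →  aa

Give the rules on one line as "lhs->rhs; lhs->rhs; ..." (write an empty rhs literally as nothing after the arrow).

aaa->; aab->; ab->a; baa->bb

  | abbabaa => ababaa => aabaa => aa
  | babb => bab => ba
  | aba => aa
  | bbbabba => bbbaba => bbbaa => bbbb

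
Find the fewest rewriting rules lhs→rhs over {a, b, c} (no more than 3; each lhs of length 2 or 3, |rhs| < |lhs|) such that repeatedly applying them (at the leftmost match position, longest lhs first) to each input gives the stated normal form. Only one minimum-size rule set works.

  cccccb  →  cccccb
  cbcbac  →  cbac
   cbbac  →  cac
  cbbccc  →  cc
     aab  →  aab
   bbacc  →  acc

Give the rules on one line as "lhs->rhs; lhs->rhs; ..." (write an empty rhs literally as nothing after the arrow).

bba->a; bc->

  | cccccb
  | cbcbac => cbac
  | cbbac => cac
  | cbbccc => cbcc => cc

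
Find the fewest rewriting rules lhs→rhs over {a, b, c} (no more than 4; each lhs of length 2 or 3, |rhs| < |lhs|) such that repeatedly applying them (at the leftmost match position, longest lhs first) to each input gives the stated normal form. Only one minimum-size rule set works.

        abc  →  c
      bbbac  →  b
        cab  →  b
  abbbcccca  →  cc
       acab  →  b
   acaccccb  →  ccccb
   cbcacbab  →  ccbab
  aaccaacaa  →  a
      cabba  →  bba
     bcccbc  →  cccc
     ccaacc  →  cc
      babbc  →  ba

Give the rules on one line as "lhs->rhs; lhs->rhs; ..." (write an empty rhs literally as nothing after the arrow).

  | abc => ac => c
  | bbbac => bbbc => b
  | cab => b
  | abbbcccca => abccca => accca => ccca => cc

ac->c; bbc->; bc->c; ca->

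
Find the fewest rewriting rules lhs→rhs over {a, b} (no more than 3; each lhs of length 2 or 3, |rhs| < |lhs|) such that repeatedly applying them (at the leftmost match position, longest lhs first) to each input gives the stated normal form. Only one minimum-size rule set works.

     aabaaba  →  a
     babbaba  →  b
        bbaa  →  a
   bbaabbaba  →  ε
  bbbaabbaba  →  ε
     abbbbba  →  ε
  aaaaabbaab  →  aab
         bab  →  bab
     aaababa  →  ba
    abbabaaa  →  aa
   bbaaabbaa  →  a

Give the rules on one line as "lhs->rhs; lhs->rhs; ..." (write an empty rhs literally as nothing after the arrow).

aaa->a; aba->; bb->a

  | aabaaba => aaba => a
  | babbaba => baaaba => baba => b
  | bbaa => aaa => a
  | bbaabbaba => aaabbaba => abbaba => aaaba => aba => ε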